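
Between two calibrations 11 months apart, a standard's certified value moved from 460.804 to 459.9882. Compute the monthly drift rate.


rate = (v2 - v1) / months
= (459.9882 - 460.804) / 11
= -0.8158 / 11
= -0.0742

-0.0742


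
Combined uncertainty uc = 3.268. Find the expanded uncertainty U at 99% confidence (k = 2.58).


U = k * uc
U = 2.58 * 3.268
U = 8.4314

8.4314


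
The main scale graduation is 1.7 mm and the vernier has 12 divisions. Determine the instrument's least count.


LC = MSD / n_div
= 1.7 / 12
= 0.1417

0.1417


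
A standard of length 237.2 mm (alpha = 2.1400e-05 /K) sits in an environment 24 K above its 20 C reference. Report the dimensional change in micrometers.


dL = L * alpha * dT
= 237.2 * 2.1400e-05 * 24
= 0.1218259 mm
dL_um = 0.1218259 * 1000 = 121.8259 um

121.8259


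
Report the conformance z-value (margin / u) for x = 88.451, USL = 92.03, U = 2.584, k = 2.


u = U / k = 2.584 / 2 = 1.292
margin = |USL - x| = |92.03 - 88.451| = 3.579
z = margin / u = 3.579 / 1.292
z = 2.7701

2.7701


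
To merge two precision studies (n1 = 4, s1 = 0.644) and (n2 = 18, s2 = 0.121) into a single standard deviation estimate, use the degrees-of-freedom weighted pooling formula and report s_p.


s_p = sqrt(((n1-1)*s1^2 + (n2-1)*s2^2) / (n1+n2-2))
numerator = (4-1)*0.644^2 + (18-1)*0.121^2 = 1.244208 + 0.248897 = 1.493105
denominator = 4 + 18 - 2 = 20
s_p^2 = 1.493105 / 20 = 0.07465525
s_p = sqrt(0.07465525) = 0.2732

0.2732


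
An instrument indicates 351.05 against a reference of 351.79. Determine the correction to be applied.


Correction = standard - reading
= 351.79 - 351.05
= 0.7400

0.7400


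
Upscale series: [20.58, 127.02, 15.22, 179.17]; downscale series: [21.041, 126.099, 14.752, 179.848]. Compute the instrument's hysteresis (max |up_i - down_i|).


|20.58 - 21.041| = 0.4610
|127.02 - 126.099| = 0.9210
|15.22 - 14.752| = 0.4680
|179.17 - 179.848| = 0.6780
hysteresis = max(diffs) = 0.9210

0.9210


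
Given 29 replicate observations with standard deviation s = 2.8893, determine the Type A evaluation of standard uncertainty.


u_A = s / sqrt(n)
u_A = 2.8893 / sqrt(29)
u_A = 2.8893 / 5.3851648
u_A = 0.5365

0.5365


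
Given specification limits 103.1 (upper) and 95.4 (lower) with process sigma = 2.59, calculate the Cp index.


Cp = (USL - LSL) / (6 * sigma)
= (103.1 - 95.4) / (6 * 2.59)
= 7.7000 / 15.5400
= 0.4955

0.4955


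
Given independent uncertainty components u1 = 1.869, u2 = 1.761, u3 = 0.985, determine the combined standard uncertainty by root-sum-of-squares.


uc = sqrt(1.869^2 + 1.761^2 + 0.985^2)
uc = sqrt(7.564507)
uc = 2.7504

2.7504


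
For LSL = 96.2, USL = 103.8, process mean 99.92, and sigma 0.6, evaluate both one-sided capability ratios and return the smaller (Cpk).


Cpu = (USL - mean) / (3*sigma) = (103.8 - 99.92) / (3*0.6) = 2.1556
Cpl = (mean - LSL) / (3*sigma) = (99.92 - 96.2) / (3*0.6) = 2.0667
Cpk = min(Cpu, Cpl) = 2.0667

2.0667


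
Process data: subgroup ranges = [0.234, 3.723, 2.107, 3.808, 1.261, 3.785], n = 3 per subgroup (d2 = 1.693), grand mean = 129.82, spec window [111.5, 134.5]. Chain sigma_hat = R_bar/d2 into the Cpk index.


R_bar = (0.234 + 3.723 + 2.107 + 3.808 + 1.261 + 3.785) / 6 = 2.4863333
sigma = R_bar / d2 = 2.4863333 / 1.693 = 1.4685962
Cp = (USL - LSL)/(6*sigma) = (134.5 - 111.5)/(6*1.4685962) = 2.6102
Cpu = (134.5 - 129.82)/(3*1.4685962) = 1.0622
Cpl = (129.82 - 111.5)/(3*1.4685962) = 4.1582
Cpk = min(Cpu, Cpl) = 1.0622

1.0622


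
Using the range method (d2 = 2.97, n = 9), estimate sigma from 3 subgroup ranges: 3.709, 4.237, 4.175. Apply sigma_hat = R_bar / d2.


R_bar = (3.709 + 4.237 + 4.175) / 3
R_bar = 12.121 / 3 = 4.0403333
sigma_hat = R_bar / d2 = 4.0403333 / 2.97 = 1.3604

1.3604


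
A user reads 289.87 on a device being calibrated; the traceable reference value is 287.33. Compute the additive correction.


Correction = standard - reading
= 287.33 - 289.87
= -2.5400

-2.5400


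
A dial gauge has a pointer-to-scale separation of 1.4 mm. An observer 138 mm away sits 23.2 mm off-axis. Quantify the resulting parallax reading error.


error = h * offset / d
= 1.4 * 23.2 / 138
= 0.2354

0.2354


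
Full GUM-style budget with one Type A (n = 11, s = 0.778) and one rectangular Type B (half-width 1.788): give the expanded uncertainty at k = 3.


u_A = s / sqrt(n) = 0.778 / sqrt(11) = 0.23457583
u_B = half_width / sqrt(3) = 1.788 / sqrt(3) = 1.0323023
uc = sqrt(u_A^2 + u_B^2) = sqrt(0.23457583^2 + 1.0323023^2) = 1.0586188
U = k * uc = 3 * 1.0586188
U = 3.1759

3.1759


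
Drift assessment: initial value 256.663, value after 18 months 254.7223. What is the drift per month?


rate = (v2 - v1) / months
= (254.7223 - 256.663) / 18
= -1.9407 / 18
= -0.1078

-0.1078


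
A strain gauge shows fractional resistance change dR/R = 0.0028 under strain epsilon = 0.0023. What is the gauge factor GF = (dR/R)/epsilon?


GF = (dR/R) / epsilon
= 0.0028 / 0.0023
= 1.2174

1.2174


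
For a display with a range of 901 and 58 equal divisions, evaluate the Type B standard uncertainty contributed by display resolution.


resolution = range / divisions
resolution = 901 / 58 = 15.534483
u_res = resolution / (2*sqrt(3))
u_res = 15.534483 / 3.4641016
u_res = 4.4844

4.4844


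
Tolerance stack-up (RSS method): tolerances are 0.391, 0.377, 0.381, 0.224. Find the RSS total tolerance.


RSS = sqrt(0.391^2 + 0.377^2 + 0.381^2 + 0.224^2)
= sqrt(0.490347)
= 0.7002

0.7002


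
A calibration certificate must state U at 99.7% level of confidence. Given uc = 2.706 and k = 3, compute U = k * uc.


U = k * uc
U = 3 * 2.706
U = 8.1180

8.1180


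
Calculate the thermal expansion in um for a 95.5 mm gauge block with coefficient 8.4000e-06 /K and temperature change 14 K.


dL = L * alpha * dT
= 95.5 * 8.4000e-06 * 14
= 0.0112308 mm
dL_um = 0.0112308 * 1000 = 11.2308 um

11.2308


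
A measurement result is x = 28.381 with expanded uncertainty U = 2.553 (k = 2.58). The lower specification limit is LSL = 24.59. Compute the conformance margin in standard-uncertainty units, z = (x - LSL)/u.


u = U / k = 2.553 / 2.58 = 0.98953488
margin = |LSL - x| = |24.59 - 28.381| = 3.791
z = margin / u = 3.791 / 0.98953488
z = 3.8311

3.8311


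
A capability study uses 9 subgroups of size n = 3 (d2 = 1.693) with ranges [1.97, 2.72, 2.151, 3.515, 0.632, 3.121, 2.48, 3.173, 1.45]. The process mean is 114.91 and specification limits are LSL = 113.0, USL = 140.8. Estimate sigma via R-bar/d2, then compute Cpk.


R_bar = (1.97 + 2.72 + 2.151 + 3.515 + 0.632 + 3.121 + 2.48 + 3.173 + 1.45) / 9 = 2.3568889
sigma = R_bar / d2 = 2.3568889 / 1.693 = 1.3921376
Cp = (USL - LSL)/(6*sigma) = (140.8 - 113.0)/(6*1.3921376) = 3.3282
Cpu = (140.8 - 114.91)/(3*1.3921376) = 6.1991
Cpl = (114.91 - 113.0)/(3*1.3921376) = 0.4573
Cpk = min(Cpu, Cpl) = 0.4573

0.4573


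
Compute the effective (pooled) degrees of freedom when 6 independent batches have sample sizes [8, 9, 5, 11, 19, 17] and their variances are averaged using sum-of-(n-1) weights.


nu = sum_i (n_i - 1)
nu = ((8 - 1) + (9 - 1) + (5 - 1) + (11 - 1) + (19 - 1) + (17 - 1))
nu = 7 + 8 + 4 + 10 + 18 + 16
nu = 63

63


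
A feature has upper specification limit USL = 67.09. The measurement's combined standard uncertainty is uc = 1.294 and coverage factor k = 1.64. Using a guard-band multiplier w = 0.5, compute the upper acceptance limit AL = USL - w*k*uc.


U = k * uc = 1.64 * 1.294 = 2.12216
guard band g = w * U = 0.5 * 2.12216 = 1.06108
AL = USL - g = 67.09 - 1.06108
AL = 66.0289

66.0289


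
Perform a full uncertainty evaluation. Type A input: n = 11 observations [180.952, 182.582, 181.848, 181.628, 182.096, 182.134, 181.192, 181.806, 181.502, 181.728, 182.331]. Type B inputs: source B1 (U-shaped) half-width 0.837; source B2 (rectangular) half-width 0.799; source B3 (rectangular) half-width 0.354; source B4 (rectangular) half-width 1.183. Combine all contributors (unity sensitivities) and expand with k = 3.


mean = (180.952 + 182.582 + 181.848 + 181.628 + 182.096 + 182.134 + 181.192 + 181.806 + 181.502 + 181.728 + 182.331) / 11 = 181.7999091
s = sqrt(sum((x - mean)^2)/(n-1)) = 0.48034747
u_A = s / sqrt(n) = 0.48034747 / sqrt(11) = 0.14483021
u_B1 = 0.837 / sqrt(2) = 0.59184838
u_B2 = 0.799 / sqrt(3) = 0.46130287
u_B3 = 0.354 / sqrt(3) = 0.204382
u_B4 = 1.183 / sqrt(3) = 0.68300537
uc = sqrt(0.14483021^2 + 0.59184838^2 + 0.46130287^2 + 0.204382^2 + 0.68300537^2) = 1.0451454
U = k * uc = 3 * 1.0451454
U = 3.1354

3.1354


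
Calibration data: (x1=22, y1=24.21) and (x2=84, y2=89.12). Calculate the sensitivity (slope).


slope = (y2 - y1) / (x2 - x1)
= (89.12 - 24.21) / (84 - 22)
= 64.9100 / 62
= 1.0469

1.0469


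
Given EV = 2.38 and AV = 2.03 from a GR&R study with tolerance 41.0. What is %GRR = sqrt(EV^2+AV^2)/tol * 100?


GRR = sqrt(EV^2 + AV^2) = sqrt(2.38^2 + 2.03^2) = 3.1281464
%GRR = GRR / tol * 100 = 3.1281464 / 41.0 * 100
%GRR = 7.6296

7.6296


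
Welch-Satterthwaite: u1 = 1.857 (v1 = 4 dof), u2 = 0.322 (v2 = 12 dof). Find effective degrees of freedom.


uc = sqrt(u1^2 + u2^2) = sqrt(1.857^2 + 0.322^2) = 1.8847103
v_eff = uc^4 / (u1^4/v1 + u2^4/v2)
= 1.8847103^4 / (1.857^4/4 + 0.322^4/12)
= 12.617648 / 2.973846
v_eff = 4.2429

4.2429


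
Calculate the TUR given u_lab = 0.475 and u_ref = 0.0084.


TUR = u_lab / u_ref
= 0.475 / 0.0084
= 56.5476

56.5476


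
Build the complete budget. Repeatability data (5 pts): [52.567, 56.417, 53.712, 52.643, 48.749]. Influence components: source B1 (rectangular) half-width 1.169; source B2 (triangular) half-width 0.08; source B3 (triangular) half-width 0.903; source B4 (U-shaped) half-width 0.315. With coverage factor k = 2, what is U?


mean = (52.567 + 56.417 + 53.712 + 52.643 + 48.749) / 5 = 52.8176
s = sqrt(sum((x - mean)^2)/(n-1)) = 2.7569196
u_A = s / sqrt(n) = 2.7569196 / sqrt(5) = 1.2329319
u_B1 = 1.169 / sqrt(3) = 0.67492246
u_B2 = 0.08 / sqrt(6) = 0.032659863
u_B3 = 0.903 / sqrt(6) = 0.36864821
u_B4 = 0.315 / sqrt(2) = 0.22273864
uc = sqrt(1.2329319^2 + 0.67492246^2 + 0.032659863^2 + 0.36864821^2 + 0.22273864^2) = 1.4704496
U = k * uc = 2 * 1.4704496
U = 2.9409

2.9409


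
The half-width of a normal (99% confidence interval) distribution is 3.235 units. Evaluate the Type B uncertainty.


u_B = half_width / 2.576
u_B = 3.235 / 2.576
u_B = 1.2558

1.2558


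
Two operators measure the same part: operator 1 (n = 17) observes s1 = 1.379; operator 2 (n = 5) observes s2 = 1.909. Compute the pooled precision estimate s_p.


s_p = sqrt(((n1-1)*s1^2 + (n2-1)*s2^2) / (n1+n2-2))
numerator = (17-1)*1.379^2 + (5-1)*1.909^2 = 30.426256 + 14.577124 = 45.00338
denominator = 17 + 5 - 2 = 20
s_p^2 = 45.00338 / 20 = 2.250169
s_p = sqrt(2.250169) = 1.5001

1.5001


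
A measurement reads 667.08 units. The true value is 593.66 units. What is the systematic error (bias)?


Systematic error = measured - true
= 667.08 - 593.66
= 73.4200

73.4200


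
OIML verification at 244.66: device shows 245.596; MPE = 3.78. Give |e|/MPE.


e = indication - reference = 245.596 - 244.66 = 0.9360
|e| = 0.9360
ratio = |e| / MPE = 0.9360 / 3.78
ratio = 0.2476

0.2476


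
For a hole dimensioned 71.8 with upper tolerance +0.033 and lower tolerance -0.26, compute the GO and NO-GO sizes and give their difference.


GO = nominal - lower_tol (smallest hole = maximum material condition)
GO = 71.8 - 0.26 = 71.54
NO-GO = nominal + upper_tol (largest hole = least material condition)
NO-GO = 71.8 + 0.033 = 71.833
spread = NO-GO - GO = 71.833 - 71.54 = 0.2930

0.2930


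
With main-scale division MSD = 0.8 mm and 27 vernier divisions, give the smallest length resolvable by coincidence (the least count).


LC = MSD / n_div
= 0.8 / 27
= 0.0296

0.0296


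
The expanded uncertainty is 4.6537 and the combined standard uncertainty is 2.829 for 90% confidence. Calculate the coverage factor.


k = U / uc
k = 4.6537 / 2.829
k = 1.645

1.645


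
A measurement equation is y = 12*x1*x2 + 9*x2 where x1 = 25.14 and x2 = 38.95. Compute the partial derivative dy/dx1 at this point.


y = 12*x1*x2 + 9*x2
dy/dx1 = 12*x2
Evaluate at x2 = 38.95: c1 = 12 * 38.95
c1 = 467.4000

467.4000


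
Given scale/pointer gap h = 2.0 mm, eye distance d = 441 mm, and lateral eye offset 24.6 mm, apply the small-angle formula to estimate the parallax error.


error = h * offset / d
= 2.0 * 24.6 / 441
= 0.1116

0.1116


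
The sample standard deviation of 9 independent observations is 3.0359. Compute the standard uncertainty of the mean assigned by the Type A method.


u_A = s / sqrt(n)
u_A = 3.0359 / sqrt(9)
u_A = 3.0359 / 3
u_A = 1.0120

1.0120


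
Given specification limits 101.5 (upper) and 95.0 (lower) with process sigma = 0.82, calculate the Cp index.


Cp = (USL - LSL) / (6 * sigma)
= (101.5 - 95.0) / (6 * 0.82)
= 6.5000 / 4.9200
= 1.3211

1.3211


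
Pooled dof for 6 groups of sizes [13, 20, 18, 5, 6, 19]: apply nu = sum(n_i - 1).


nu = sum_i (n_i - 1)
nu = ((13 - 1) + (20 - 1) + (18 - 1) + (5 - 1) + (6 - 1) + (19 - 1))
nu = 12 + 19 + 17 + 4 + 5 + 18
nu = 75

75


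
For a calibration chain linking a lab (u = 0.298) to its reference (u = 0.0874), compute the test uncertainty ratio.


TUR = u_lab / u_ref
= 0.298 / 0.0874
= 3.4096

3.4096


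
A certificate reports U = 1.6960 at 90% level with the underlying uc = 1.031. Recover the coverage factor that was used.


k = U / uc
k = 1.6960 / 1.031
k = 1.645

1.645


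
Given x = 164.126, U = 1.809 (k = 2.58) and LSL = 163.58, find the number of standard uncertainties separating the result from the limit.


u = U / k = 1.809 / 2.58 = 0.70116279
margin = |LSL - x| = |163.58 - 164.126| = 0.546
z = margin / u = 0.546 / 0.70116279
z = 0.7787

0.7787


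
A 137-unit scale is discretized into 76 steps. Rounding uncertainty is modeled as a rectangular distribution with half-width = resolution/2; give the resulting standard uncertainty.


resolution = range / divisions
resolution = 137 / 76 = 1.8026316
u_res = resolution / (2*sqrt(3))
u_res = 1.8026316 / 3.4641016
u_res = 0.5204

0.5204


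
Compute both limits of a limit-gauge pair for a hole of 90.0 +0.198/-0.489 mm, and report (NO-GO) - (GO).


GO = nominal - lower_tol (smallest hole = maximum material condition)
GO = 90.0 - 0.489 = 89.511
NO-GO = nominal + upper_tol (largest hole = least material condition)
NO-GO = 90.0 + 0.198 = 90.198
spread = NO-GO - GO = 90.198 - 89.511 = 0.6870

0.6870


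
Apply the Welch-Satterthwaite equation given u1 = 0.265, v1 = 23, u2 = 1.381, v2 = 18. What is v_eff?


uc = sqrt(u1^2 + u2^2) = sqrt(0.265^2 + 1.381^2) = 1.4061956
v_eff = uc^4 / (u1^4/v1 + u2^4/v2)
= 1.4061956^4 / (0.265^4/23 + 1.381^4/18)
= 3.9100557 / 0.20228459
v_eff = 19.3295

19.3295


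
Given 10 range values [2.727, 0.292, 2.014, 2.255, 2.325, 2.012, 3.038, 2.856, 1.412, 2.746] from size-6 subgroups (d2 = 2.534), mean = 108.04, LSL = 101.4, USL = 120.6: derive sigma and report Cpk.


R_bar = (2.727 + 0.292 + 2.014 + 2.255 + 2.325 + 2.012 + 3.038 + 2.856 + 1.412 + 2.746) / 10 = 2.1677
sigma = R_bar / d2 = 2.1677 / 2.534 = 0.85544594
Cp = (USL - LSL)/(6*sigma) = (120.6 - 101.4)/(6*0.85544594) = 3.7407
Cpu = (120.6 - 108.04)/(3*0.85544594) = 4.8941
Cpl = (108.04 - 101.4)/(3*0.85544594) = 2.5873
Cpk = min(Cpu, Cpl) = 2.5873

2.5873


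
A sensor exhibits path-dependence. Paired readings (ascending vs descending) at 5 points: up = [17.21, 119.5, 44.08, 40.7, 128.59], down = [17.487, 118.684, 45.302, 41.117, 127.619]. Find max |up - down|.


|17.21 - 17.487| = 0.2770
|119.5 - 118.684| = 0.8160
|44.08 - 45.302| = 1.2220
|40.7 - 41.117| = 0.4170
|128.59 - 127.619| = 0.9710
hysteresis = max(diffs) = 1.2220

1.2220


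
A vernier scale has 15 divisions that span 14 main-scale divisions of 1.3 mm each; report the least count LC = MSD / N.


LC = MSD / n_div
= 1.3 / 15
= 0.0867

0.0867


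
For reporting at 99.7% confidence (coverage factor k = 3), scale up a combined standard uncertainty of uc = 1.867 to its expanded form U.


U = k * uc
U = 3 * 1.867
U = 5.6010

5.6010


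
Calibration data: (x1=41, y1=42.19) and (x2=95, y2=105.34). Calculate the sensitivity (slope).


slope = (y2 - y1) / (x2 - x1)
= (105.34 - 42.19) / (95 - 41)
= 63.1500 / 54
= 1.1694

1.1694


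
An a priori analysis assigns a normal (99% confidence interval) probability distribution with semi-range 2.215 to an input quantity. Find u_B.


u_B = half_width / 2.576
u_B = 2.215 / 2.576
u_B = 0.8599

0.8599


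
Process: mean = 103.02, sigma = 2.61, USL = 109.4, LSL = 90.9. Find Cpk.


Cpu = (USL - mean) / (3*sigma) = (109.4 - 103.02) / (3*2.61) = 0.8148
Cpl = (mean - LSL) / (3*sigma) = (103.02 - 90.9) / (3*2.61) = 1.5479
Cpk = min(Cpu, Cpl) = 0.8148

0.8148


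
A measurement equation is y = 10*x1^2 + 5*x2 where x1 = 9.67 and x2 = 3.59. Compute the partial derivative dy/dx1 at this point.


y = 10*x1^2 + 5*x2
dy/dx1 = 2*10*x1
Evaluate at x1 = 9.67: c1 = 20 * 9.67
c1 = 193.4000

193.4000


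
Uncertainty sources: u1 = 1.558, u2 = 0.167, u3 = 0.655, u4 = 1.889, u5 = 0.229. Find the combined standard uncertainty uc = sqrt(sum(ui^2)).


uc = sqrt(1.558^2 + 0.167^2 + 0.655^2 + 1.889^2 + 0.229^2)
uc = sqrt(6.50504)
uc = 2.5505

2.5505


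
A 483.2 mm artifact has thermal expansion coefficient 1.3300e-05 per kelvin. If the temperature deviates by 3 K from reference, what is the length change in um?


dL = L * alpha * dT
= 483.2 * 1.3300e-05 * 3
= 0.0192797 mm
dL_um = 0.0192797 * 1000 = 19.2797 um

19.2797


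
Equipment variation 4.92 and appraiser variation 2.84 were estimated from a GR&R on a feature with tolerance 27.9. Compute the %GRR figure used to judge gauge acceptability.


GRR = sqrt(EV^2 + AV^2) = sqrt(4.92^2 + 2.84^2) = 5.680845
%GRR = GRR / tol * 100 = 5.680845 / 27.9 * 100
%GRR = 20.3615

20.3615


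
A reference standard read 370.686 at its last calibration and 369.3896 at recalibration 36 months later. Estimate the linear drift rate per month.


rate = (v2 - v1) / months
= (369.3896 - 370.686) / 36
= -1.2964 / 36
= -0.0360

-0.0360


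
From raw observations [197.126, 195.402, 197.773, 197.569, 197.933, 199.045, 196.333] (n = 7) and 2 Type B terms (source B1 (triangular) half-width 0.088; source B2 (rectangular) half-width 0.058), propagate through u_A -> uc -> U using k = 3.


mean = (197.126 + 195.402 + 197.773 + 197.569 + 197.933 + 199.045 + 196.333) / 7 = 197.3115714
s = sqrt(sum((x - mean)^2)/(n-1)) = 1.1767636
u_A = s / sqrt(n) = 1.1767636 / sqrt(7) = 0.44477483
u_B1 = 0.088 / sqrt(6) = 0.03592585
u_B2 = 0.058 / sqrt(3) = 0.033486316
uc = sqrt(0.44477483^2 + 0.03592585^2 + 0.033486316^2) = 0.4474781
U = k * uc = 3 * 0.4474781
U = 1.3424

1.3424


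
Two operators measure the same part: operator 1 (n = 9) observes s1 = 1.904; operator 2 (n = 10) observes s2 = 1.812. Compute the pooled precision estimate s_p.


s_p = sqrt(((n1-1)*s1^2 + (n2-1)*s2^2) / (n1+n2-2))
numerator = (9-1)*1.904^2 + (10-1)*1.812^2 = 29.001728 + 29.550096 = 58.551824
denominator = 9 + 10 - 2 = 17
s_p^2 = 58.551824 / 17 = 3.4442249
s_p = sqrt(3.4442249) = 1.8559

1.8559


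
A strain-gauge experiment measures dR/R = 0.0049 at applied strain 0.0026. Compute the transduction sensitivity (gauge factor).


GF = (dR/R) / epsilon
= 0.0049 / 0.0026
= 1.8846

1.8846


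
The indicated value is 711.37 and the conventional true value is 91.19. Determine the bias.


Systematic error = measured - true
= 711.37 - 91.19
= 620.1800

620.1800


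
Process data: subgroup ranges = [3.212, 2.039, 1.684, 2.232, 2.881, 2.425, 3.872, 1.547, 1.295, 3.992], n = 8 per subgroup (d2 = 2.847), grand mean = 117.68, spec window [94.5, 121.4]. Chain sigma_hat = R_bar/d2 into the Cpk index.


R_bar = (3.212 + 2.039 + 1.684 + 2.232 + 2.881 + 2.425 + 3.872 + 1.547 + 1.295 + 3.992) / 10 = 2.5179
sigma = R_bar / d2 = 2.5179 / 2.847 = 0.88440464
Cp = (USL - LSL)/(6*sigma) = (121.4 - 94.5)/(6*0.88440464) = 5.0693
Cpu = (121.4 - 117.68)/(3*0.88440464) = 1.4021
Cpl = (117.68 - 94.5)/(3*0.88440464) = 8.7366
Cpk = min(Cpu, Cpl) = 1.4021

1.4021


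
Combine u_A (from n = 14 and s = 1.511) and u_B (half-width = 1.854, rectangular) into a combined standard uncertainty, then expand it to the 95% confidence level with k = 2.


u_A = s / sqrt(n) = 1.511 / sqrt(14) = 0.40383174
u_B = half_width / sqrt(3) = 1.854 / sqrt(3) = 1.0704074
uc = sqrt(u_A^2 + u_B^2) = sqrt(0.40383174^2 + 1.0704074^2) = 1.1440507
U = k * uc = 2 * 1.1440507
U = 2.2881

2.2881


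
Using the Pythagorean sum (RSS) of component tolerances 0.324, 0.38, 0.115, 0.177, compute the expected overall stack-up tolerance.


RSS = sqrt(0.324^2 + 0.38^2 + 0.115^2 + 0.177^2)
= sqrt(0.29393)
= 0.5422

0.5422


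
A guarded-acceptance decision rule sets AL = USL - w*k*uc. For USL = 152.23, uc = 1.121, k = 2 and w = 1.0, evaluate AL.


U = k * uc = 2 * 1.121 = 2.242
guard band g = w * U = 1.0 * 2.242 = 2.242
AL = USL - g = 152.23 - 2.242
AL = 149.9880

149.9880


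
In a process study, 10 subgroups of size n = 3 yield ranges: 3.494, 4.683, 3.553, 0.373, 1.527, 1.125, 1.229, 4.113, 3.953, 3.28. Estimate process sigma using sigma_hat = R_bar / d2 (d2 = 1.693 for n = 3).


R_bar = (3.494 + 4.683 + 3.553 + 0.373 + 1.527 + 1.125 + 1.229 + 4.113 + 3.953 + 3.28) / 10
R_bar = 27.33 / 10 = 2.733
sigma_hat = R_bar / d2 = 2.733 / 1.693 = 1.6143

1.6143


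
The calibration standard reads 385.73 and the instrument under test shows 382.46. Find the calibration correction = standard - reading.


Correction = standard - reading
= 385.73 - 382.46
= 3.2700

3.2700


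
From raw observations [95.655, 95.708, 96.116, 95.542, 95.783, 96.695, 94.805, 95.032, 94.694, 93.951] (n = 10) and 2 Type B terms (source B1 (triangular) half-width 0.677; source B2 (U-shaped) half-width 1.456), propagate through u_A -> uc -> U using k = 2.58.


mean = (95.655 + 95.708 + 96.116 + 95.542 + 95.783 + 96.695 + 94.805 + 95.032 + 94.694 + 93.951) / 10 = 95.3981
s = sqrt(sum((x - mean)^2)/(n-1)) = 0.78908336
u_A = s / sqrt(n) = 0.78908336 / sqrt(10) = 0.24953007
u_B1 = 0.677 / sqrt(6) = 0.27638409
u_B2 = 1.456 / sqrt(2) = 1.0295475
uc = sqrt(0.24953007^2 + 0.27638409^2 + 1.0295475^2) = 1.0948157
U = k * uc = 2.58 * 1.0948157
U = 2.8246

2.8246


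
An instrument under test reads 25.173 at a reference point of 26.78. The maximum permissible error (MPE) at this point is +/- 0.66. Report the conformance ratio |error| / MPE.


e = indication - reference = 25.173 - 26.78 = -1.6070
|e| = 1.6070
ratio = |e| / MPE = 1.6070 / 0.66
ratio = 2.4348

2.4348


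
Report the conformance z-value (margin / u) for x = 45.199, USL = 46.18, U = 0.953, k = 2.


u = U / k = 0.953 / 2 = 0.4765
margin = |USL - x| = |46.18 - 45.199| = 0.981
z = margin / u = 0.981 / 0.4765
z = 2.0588

2.0588


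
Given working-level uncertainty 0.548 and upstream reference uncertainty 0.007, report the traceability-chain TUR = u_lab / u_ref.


TUR = u_lab / u_ref
= 0.548 / 0.007
= 78.2857

78.2857


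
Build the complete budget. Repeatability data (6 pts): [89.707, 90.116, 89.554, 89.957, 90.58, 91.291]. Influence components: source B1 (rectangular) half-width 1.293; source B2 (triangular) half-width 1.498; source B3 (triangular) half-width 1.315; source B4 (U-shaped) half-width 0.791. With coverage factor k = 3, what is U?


mean = (89.707 + 90.116 + 89.554 + 89.957 + 90.58 + 91.291) / 6 = 90.20083333
s = sqrt(sum((x - mean)^2)/(n-1)) = 0.64205091
u_A = s / sqrt(n) = 0.64205091 / sqrt(6) = 0.26211619
u_B1 = 1.293 / sqrt(3) = 0.7465139
u_B2 = 1.498 / sqrt(6) = 0.61155594
u_B3 = 1.315 / sqrt(6) = 0.5368465
u_B4 = 0.791 / sqrt(2) = 0.55932146
uc = sqrt(0.26211619^2 + 0.7465139^2 + 0.61155594^2 + 0.5368465^2 + 0.55932146^2) = 1.2653194
U = k * uc = 3 * 1.2653194
U = 3.7960

3.7960


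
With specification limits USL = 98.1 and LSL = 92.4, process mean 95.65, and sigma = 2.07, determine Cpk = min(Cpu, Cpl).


Cpu = (USL - mean) / (3*sigma) = (98.1 - 95.65) / (3*2.07) = 0.3945
Cpl = (mean - LSL) / (3*sigma) = (95.65 - 92.4) / (3*2.07) = 0.5233
Cpk = min(Cpu, Cpl) = 0.3945

0.3945


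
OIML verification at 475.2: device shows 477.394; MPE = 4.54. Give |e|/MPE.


e = indication - reference = 477.394 - 475.2 = 2.1940
|e| = 2.1940
ratio = |e| / MPE = 2.1940 / 4.54
ratio = 0.4833

0.4833


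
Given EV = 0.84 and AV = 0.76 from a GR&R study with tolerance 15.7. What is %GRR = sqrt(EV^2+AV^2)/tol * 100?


GRR = sqrt(EV^2 + AV^2) = sqrt(0.84^2 + 0.76^2) = 1.1327842
%GRR = GRR / tol * 100 = 1.1327842 / 15.7 * 100
%GRR = 7.2152

7.2152


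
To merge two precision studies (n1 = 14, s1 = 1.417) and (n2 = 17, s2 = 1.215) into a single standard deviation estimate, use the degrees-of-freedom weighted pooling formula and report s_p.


s_p = sqrt(((n1-1)*s1^2 + (n2-1)*s2^2) / (n1+n2-2))
numerator = (14-1)*1.417^2 + (17-1)*1.215^2 = 26.102557 + 23.6196 = 49.722157
denominator = 14 + 17 - 2 = 29
s_p^2 = 49.722157 / 29 = 1.7145571
s_p = sqrt(1.7145571) = 1.3094

1.3094


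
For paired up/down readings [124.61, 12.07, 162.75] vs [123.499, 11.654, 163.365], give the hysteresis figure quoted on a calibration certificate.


|124.61 - 123.499| = 1.1110
|12.07 - 11.654| = 0.4160
|162.75 - 163.365| = 0.6150
hysteresis = max(diffs) = 1.1110

1.1110


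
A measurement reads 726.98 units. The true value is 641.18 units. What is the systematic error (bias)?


Systematic error = measured - true
= 726.98 - 641.18
= 85.8000

85.8000


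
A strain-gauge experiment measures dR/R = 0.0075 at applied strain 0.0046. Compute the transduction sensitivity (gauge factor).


GF = (dR/R) / epsilon
= 0.0075 / 0.0046
= 1.6304

1.6304


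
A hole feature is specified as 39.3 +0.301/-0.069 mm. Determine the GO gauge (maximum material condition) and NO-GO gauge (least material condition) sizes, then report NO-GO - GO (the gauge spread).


GO = nominal - lower_tol (smallest hole = maximum material condition)
GO = 39.3 - 0.069 = 39.231
NO-GO = nominal + upper_tol (largest hole = least material condition)
NO-GO = 39.3 + 0.301 = 39.601
spread = NO-GO - GO = 39.601 - 39.231 = 0.3700

0.3700


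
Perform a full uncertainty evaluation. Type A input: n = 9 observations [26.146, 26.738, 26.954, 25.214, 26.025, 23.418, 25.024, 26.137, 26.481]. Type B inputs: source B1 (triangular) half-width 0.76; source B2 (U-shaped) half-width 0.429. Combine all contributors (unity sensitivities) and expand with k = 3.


mean = (26.146 + 26.738 + 26.954 + 25.214 + 26.025 + 23.418 + 25.024 + 26.137 + 26.481) / 9 = 25.793
s = sqrt(sum((x - mean)^2)/(n-1)) = 1.0942055
u_A = s / sqrt(n) = 1.0942055 / sqrt(9) = 0.36473517
u_B1 = 0.76 / sqrt(6) = 0.3102687
u_B2 = 0.429 / sqrt(2) = 0.30334881
uc = sqrt(0.36473517^2 + 0.3102687^2 + 0.30334881^2) = 0.56684999
U = k * uc = 3 * 0.56684999
U = 1.7005

1.7005


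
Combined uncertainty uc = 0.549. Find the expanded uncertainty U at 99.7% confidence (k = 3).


U = k * uc
U = 3 * 0.549
U = 1.6470

1.6470


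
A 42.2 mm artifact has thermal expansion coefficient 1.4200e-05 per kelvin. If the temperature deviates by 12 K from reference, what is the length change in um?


dL = L * alpha * dT
= 42.2 * 1.4200e-05 * 12
= 0.0071909 mm
dL_um = 0.0071909 * 1000 = 7.1909 um

7.1909


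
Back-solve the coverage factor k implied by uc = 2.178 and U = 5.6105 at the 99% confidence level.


k = U / uc
k = 5.6105 / 2.178
k = 2.576

2.576


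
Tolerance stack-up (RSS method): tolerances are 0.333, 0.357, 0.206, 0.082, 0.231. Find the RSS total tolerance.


RSS = sqrt(0.333^2 + 0.357^2 + 0.206^2 + 0.082^2 + 0.231^2)
= sqrt(0.340859)
= 0.5838

0.5838


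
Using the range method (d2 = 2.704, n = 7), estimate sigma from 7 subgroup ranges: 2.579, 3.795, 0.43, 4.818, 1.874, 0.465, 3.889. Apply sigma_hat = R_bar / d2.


R_bar = (2.579 + 3.795 + 0.43 + 4.818 + 1.874 + 0.465 + 3.889) / 7
R_bar = 17.85 / 7 = 2.55
sigma_hat = R_bar / d2 = 2.55 / 2.704 = 0.9430

0.9430


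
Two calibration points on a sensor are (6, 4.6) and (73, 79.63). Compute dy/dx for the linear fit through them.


slope = (y2 - y1) / (x2 - x1)
= (79.63 - 4.6) / (73 - 6)
= 75.0300 / 67
= 1.1199

1.1199


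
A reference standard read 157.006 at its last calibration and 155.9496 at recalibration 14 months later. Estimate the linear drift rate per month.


rate = (v2 - v1) / months
= (155.9496 - 157.006) / 14
= -1.0564 / 14
= -0.0755

-0.0755


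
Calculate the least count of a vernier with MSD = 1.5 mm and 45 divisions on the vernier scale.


LC = MSD / n_div
= 1.5 / 45
= 0.0333

0.0333


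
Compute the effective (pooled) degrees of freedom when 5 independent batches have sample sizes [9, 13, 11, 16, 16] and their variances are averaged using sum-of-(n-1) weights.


nu = sum_i (n_i - 1)
nu = ((9 - 1) + (13 - 1) + (11 - 1) + (16 - 1) + (16 - 1))
nu = 8 + 12 + 10 + 15 + 15
nu = 60

60


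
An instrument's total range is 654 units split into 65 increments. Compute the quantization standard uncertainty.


resolution = range / divisions
resolution = 654 / 65 = 10.061538
u_res = resolution / (2*sqrt(3))
u_res = 10.061538 / 3.4641016
u_res = 2.9045

2.9045


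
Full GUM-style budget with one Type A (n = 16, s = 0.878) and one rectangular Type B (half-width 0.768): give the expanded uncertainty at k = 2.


u_A = s / sqrt(n) = 0.878 / sqrt(16) = 0.2195
u_B = half_width / sqrt(3) = 0.768 / sqrt(3) = 0.44340501
uc = sqrt(u_A^2 + u_B^2) = sqrt(0.2195^2 + 0.44340501^2) = 0.4947608
U = k * uc = 2 * 0.4947608
U = 0.9895

0.9895


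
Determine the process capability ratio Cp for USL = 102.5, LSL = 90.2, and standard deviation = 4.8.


Cp = (USL - LSL) / (6 * sigma)
= (102.5 - 90.2) / (6 * 4.8)
= 12.3000 / 28.8000
= 0.4271

0.4271


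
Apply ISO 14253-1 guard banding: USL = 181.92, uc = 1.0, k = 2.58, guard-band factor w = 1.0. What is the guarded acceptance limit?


U = k * uc = 2.58 * 1.0 = 2.58
guard band g = w * U = 1.0 * 2.58 = 2.58
AL = USL - g = 181.92 - 2.58
AL = 179.3400

179.3400


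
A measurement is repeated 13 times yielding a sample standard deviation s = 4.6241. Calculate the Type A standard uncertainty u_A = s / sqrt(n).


u_A = s / sqrt(n)
u_A = 4.6241 / sqrt(13)
u_A = 4.6241 / 3.6055513
u_A = 1.2825

1.2825


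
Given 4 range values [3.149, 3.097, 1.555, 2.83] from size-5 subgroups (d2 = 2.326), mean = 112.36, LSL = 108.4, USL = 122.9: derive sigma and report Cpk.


R_bar = (3.149 + 3.097 + 1.555 + 2.83) / 4 = 2.65775
sigma = R_bar / d2 = 2.65775 / 2.326 = 1.1426268
Cp = (USL - LSL)/(6*sigma) = (122.9 - 108.4)/(6*1.1426268) = 2.1150
Cpu = (122.9 - 112.36)/(3*1.1426268) = 3.0748
Cpl = (112.36 - 108.4)/(3*1.1426268) = 1.1552
Cpk = min(Cpu, Cpl) = 1.1552

1.1552


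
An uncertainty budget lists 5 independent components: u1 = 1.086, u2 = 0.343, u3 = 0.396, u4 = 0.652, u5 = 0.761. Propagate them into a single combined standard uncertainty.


uc = sqrt(1.086^2 + 0.343^2 + 0.396^2 + 0.652^2 + 0.761^2)
uc = sqrt(2.458086)
uc = 1.5678

1.5678


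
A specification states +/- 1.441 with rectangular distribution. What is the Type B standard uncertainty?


u_B = half_width / sqrt(3)
u_B = 1.441 / 1.7320508
u_B = 0.8320

0.8320


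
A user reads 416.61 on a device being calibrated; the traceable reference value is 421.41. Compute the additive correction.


Correction = standard - reading
= 421.41 - 416.61
= 4.8000

4.8000


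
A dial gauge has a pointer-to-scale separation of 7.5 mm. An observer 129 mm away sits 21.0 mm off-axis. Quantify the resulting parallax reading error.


error = h * offset / d
= 7.5 * 21.0 / 129
= 1.2209

1.2209


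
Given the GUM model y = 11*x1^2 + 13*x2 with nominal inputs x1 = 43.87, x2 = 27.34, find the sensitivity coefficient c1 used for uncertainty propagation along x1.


y = 11*x1^2 + 13*x2
dy/dx1 = 2*11*x1
Evaluate at x1 = 43.87: c1 = 22 * 43.87
c1 = 965.1400

965.1400


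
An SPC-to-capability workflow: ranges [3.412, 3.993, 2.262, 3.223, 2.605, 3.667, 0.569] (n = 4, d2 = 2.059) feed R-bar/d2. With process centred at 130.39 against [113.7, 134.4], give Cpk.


R_bar = (3.412 + 3.993 + 2.262 + 3.223 + 2.605 + 3.667 + 0.569) / 7 = 2.8187143
sigma = R_bar / d2 = 2.8187143 / 2.059 = 1.3689725
Cp = (USL - LSL)/(6*sigma) = (134.4 - 113.7)/(6*1.3689725) = 2.5201
Cpu = (134.4 - 130.39)/(3*1.3689725) = 0.9764
Cpl = (130.39 - 113.7)/(3*1.3689725) = 4.0639
Cpk = min(Cpu, Cpl) = 0.9764

0.9764


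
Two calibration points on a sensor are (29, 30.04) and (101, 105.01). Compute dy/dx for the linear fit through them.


slope = (y2 - y1) / (x2 - x1)
= (105.01 - 30.04) / (101 - 29)
= 74.9700 / 72
= 1.0413

1.0413


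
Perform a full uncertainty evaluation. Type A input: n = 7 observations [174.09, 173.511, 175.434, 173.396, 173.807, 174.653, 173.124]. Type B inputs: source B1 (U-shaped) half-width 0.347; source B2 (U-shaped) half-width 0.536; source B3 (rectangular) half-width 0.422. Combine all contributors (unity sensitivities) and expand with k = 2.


mean = (174.09 + 173.511 + 175.434 + 173.396 + 173.807 + 174.653 + 173.124) / 7 = 174.0021429
s = sqrt(sum((x - mean)^2)/(n-1)) = 0.80616322
u_A = s / sqrt(n) = 0.80616322 / sqrt(7) = 0.30470106
u_B1 = 0.347 / sqrt(2) = 0.24536605
u_B2 = 0.536 / sqrt(2) = 0.37900923
u_B3 = 0.422 / sqrt(3) = 0.24364181
uc = sqrt(0.30470106^2 + 0.24536605^2 + 0.37900923^2 + 0.24364181^2) = 0.59670475
U = k * uc = 2 * 0.59670475
U = 1.1934

1.1934


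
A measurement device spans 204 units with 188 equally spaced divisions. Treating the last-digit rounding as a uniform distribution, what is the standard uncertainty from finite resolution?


resolution = range / divisions
resolution = 204 / 188 = 1.0851064
u_res = resolution / (2*sqrt(3))
u_res = 1.0851064 / 3.4641016
u_res = 0.3132

0.3132


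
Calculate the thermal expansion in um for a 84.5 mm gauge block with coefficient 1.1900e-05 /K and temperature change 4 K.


dL = L * alpha * dT
= 84.5 * 1.1900e-05 * 4
= 0.0040222 mm
dL_um = 0.0040222 * 1000 = 4.0222 um

4.0222


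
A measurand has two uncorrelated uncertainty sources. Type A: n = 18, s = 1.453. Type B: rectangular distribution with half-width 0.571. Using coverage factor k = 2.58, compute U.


u_A = s / sqrt(n) = 1.453 / sqrt(18) = 0.34247538
u_B = half_width / sqrt(3) = 0.571 / sqrt(3) = 0.329667
uc = sqrt(u_A^2 + u_B^2) = sqrt(0.34247538^2 + 0.329667^2) = 0.47536272
U = k * uc = 2.58 * 0.47536272
U = 1.2264

1.2264


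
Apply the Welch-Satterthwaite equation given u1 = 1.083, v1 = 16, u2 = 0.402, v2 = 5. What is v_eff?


uc = sqrt(u1^2 + u2^2) = sqrt(1.083^2 + 0.402^2) = 1.1552026
v_eff = uc^4 / (u1^4/v1 + u2^4/v2)
= 1.1552026^4 / (1.083^4/16 + 0.402^4/5)
= 1.7808717 / 0.091202458
v_eff = 19.5266

19.5266


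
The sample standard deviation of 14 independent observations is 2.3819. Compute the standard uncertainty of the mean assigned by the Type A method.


u_A = s / sqrt(n)
u_A = 2.3819 / sqrt(14)
u_A = 2.3819 / 3.7416574
u_A = 0.6366

0.6366


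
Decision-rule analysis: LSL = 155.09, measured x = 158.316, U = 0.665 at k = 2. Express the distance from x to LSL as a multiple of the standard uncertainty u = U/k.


u = U / k = 0.665 / 2 = 0.3325
margin = |LSL - x| = |155.09 - 158.316| = 3.226
z = margin / u = 3.226 / 0.3325
z = 9.7023

9.7023


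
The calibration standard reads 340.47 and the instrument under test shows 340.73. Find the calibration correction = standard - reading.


Correction = standard - reading
= 340.47 - 340.73
= -0.2600

-0.2600


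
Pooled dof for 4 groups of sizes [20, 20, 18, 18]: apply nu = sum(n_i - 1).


nu = sum_i (n_i - 1)
nu = ((20 - 1) + (20 - 1) + (18 - 1) + (18 - 1))
nu = 19 + 19 + 17 + 17
nu = 72

72


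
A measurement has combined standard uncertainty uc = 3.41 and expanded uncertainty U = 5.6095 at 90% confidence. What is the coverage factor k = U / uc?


k = U / uc
k = 5.6095 / 3.41
k = 1.645

1.645


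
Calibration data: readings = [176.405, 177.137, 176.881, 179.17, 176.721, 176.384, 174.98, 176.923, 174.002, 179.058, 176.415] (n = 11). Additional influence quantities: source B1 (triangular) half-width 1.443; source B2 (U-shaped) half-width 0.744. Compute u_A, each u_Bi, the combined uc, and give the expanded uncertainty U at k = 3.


mean = (176.405 + 177.137 + 176.881 + 179.17 + 176.721 + 176.384 + 174.98 + 176.923 + 174.002 + 179.058 + 176.415) / 11 = 176.7341818
s = sqrt(sum((x - mean)^2)/(n-1)) = 1.4975921
u_A = s / sqrt(n) = 1.4975921 / sqrt(11) = 0.45154101
u_B1 = 1.443 / sqrt(6) = 0.58910228
u_B2 = 0.744 / sqrt(2) = 0.52608745
uc = sqrt(0.45154101^2 + 0.58910228^2 + 0.52608745^2) = 0.90977953
U = k * uc = 3 * 0.90977953
U = 2.7293

2.7293


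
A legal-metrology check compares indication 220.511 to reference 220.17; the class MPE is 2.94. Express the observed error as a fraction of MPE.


e = indication - reference = 220.511 - 220.17 = 0.3410
|e| = 0.3410
ratio = |e| / MPE = 0.3410 / 2.94
ratio = 0.1160

0.1160


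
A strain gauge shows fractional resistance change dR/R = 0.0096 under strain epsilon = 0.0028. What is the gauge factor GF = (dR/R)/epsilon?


GF = (dR/R) / epsilon
= 0.0096 / 0.0028
= 3.4286

3.4286


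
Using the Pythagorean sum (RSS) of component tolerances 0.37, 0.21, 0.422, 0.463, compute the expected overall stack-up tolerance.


RSS = sqrt(0.37^2 + 0.21^2 + 0.422^2 + 0.463^2)
= sqrt(0.573453)
= 0.7573

0.7573


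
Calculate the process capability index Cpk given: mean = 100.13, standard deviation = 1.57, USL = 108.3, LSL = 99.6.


Cpu = (USL - mean) / (3*sigma) = (108.3 - 100.13) / (3*1.57) = 1.7346
Cpl = (mean - LSL) / (3*sigma) = (100.13 - 99.6) / (3*1.57) = 0.1125
Cpk = min(Cpu, Cpl) = 0.1125

0.1125


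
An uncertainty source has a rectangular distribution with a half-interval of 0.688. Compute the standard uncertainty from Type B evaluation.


u_B = half_width / sqrt(3)
u_B = 0.688 / 1.7320508
u_B = 0.3972

0.3972


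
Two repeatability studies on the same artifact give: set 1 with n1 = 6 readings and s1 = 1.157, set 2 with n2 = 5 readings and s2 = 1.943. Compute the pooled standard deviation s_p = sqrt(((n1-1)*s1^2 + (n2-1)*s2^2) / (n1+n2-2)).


s_p = sqrt(((n1-1)*s1^2 + (n2-1)*s2^2) / (n1+n2-2))
numerator = (6-1)*1.157^2 + (5-1)*1.943^2 = 6.693245 + 15.100996 = 21.794241
denominator = 6 + 5 - 2 = 9
s_p^2 = 21.794241 / 9 = 2.4215823
s_p = sqrt(2.4215823) = 1.5561

1.5561


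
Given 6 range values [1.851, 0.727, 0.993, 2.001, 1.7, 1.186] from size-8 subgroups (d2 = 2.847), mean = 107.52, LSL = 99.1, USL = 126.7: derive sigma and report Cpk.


R_bar = (1.851 + 0.727 + 0.993 + 2.001 + 1.7 + 1.186) / 6 = 1.4096667
sigma = R_bar / d2 = 1.4096667 / 2.847 = 0.4951411
Cp = (USL - LSL)/(6*sigma) = (126.7 - 99.1)/(6*0.4951411) = 9.2903
Cpu = (126.7 - 107.52)/(3*0.4951411) = 12.9121
Cpl = (107.52 - 99.1)/(3*0.4951411) = 5.6684
Cpk = min(Cpu, Cpl) = 5.6684

5.6684


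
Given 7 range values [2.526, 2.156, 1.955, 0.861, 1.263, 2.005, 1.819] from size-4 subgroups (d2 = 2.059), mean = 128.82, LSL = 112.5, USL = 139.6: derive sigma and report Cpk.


R_bar = (2.526 + 2.156 + 1.955 + 0.861 + 1.263 + 2.005 + 1.819) / 7 = 1.7978571
sigma = R_bar / d2 = 1.7978571 / 2.059 = 0.87317003
Cp = (USL - LSL)/(6*sigma) = (139.6 - 112.5)/(6*0.87317003) = 5.1727
Cpu = (139.6 - 128.82)/(3*0.87317003) = 4.1153
Cpl = (128.82 - 112.5)/(3*0.87317003) = 6.2302
Cpk = min(Cpu, Cpl) = 4.1153

4.1153


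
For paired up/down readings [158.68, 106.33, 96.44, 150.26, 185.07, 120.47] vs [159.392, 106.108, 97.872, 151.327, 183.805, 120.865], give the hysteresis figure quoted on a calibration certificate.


|158.68 - 159.392| = 0.7120
|106.33 - 106.108| = 0.2220
|96.44 - 97.872| = 1.4320
|150.26 - 151.327| = 1.0670
|185.07 - 183.805| = 1.2650
|120.47 - 120.865| = 0.3950
hysteresis = max(diffs) = 1.4320

1.4320
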